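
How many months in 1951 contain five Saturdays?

A month of length L has five Saturdays iff its first Saturday is on day ≤ L−28 (so day 1–3 in a 31-day month, 1–2 in a 30-day month, day 1 in a leap February).
Checking each month of 1951: Jan starts Mon (31d); Feb starts Thu (28d); Mar starts Thu (31d) ✓; Apr starts Sun (30d); May starts Tue (31d); Jun starts Fri (30d) ✓; Jul starts Sun (31d); Aug starts Wed (31d); Sep starts Sat (30d) ✓; Oct starts Mon (31d); Nov starts Thu (30d); Dec starts Sat (31d) ✓.
Five-Saturday months: March, June, September, December → 4.

4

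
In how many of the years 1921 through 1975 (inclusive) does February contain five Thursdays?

February has 28 days (29 in leap years); it has five Thursdays when Thursday falls among the first (month-length − 28) days — i.e. when February 1 is Thursday in a leap year (never in a common year).
February 1 by year: 1921:Tue 1922:Wed 1923:Thu 1924:Fri 1925:Sun 1926:Mon 1927:Tue 1928:Wed 1929:Fri 1930:Sat 1931:Sun 1932:Mon 1933:Wed 1934:Thu 1935:Fri …(25 more)… 1961:Wed 1962:Thu 1963:Fri 1964:Sat 1965:Mon 1966:Tue 1967:Wed 1968:Thu✓ 1969:Sat 1970:Sun 1971:Mon 1972:Tue 1973:Thu 1974:Fri 1975:Sat
Years with five Thursdays: 1940, 1968 → 2.

2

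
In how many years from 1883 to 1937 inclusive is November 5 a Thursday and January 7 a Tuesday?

3

Check each year's weekday for November 5 and January 7:
  1883: Mon/Sun  1884: Wed/Mon  1885: Thu/Wed  1886: Fri/Thu  1887: Sat/Fri  1888: Mon/Sat  1889: Tue/Mon  1890: Wed/Tue  1891: Thu/Wed  1892: Sat/Thu  1893: Sun/Sat  1894: Mon/Sun  1895: Tue/Mon  1896: Thu/Tue ✓  …(27 more)…  1924: Wed/Mon  1925: Thu/Wed  1926: Fri/Thu  1927: Sat/Fri  1928: Mon/Sat  1929: Tue/Mon  1930: Wed/Tue  1931: Thu/Wed  1932: Sat/Thu  1933: Sun/Sat  1934: Mon/Sun  1935: Tue/Mon  1936: Thu/Tue ✓  1937: Fri/Thu
Both conditions hold in: 1896, 1908, 1936 — 3.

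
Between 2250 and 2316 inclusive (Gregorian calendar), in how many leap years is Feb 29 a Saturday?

3

Leap years in 2250–2316: 16 of them.
Feb 29 weekday advances by 5 (mod 7) from one leap year to the next four years later (or differs when a century non-leap intervenes).
Leap-day weekdays: 2252:Sun 2256:Fri 2260:Wed 2264:Mon 2268:Sat✓ 2272:Thu 2276:Tue 2280:Sun 2284:Fri 2288:Wed 2292:Mon 2296:Sat✓ 2304:Mon 2308:Sat✓ 2312:Thu 2316:Tue
Saturday: 2268, 2296, 2308 → 3.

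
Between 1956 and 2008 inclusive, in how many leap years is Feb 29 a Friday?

Leap years in 1956–2008: 14 of them.
Feb 29 weekday advances by 5 (mod 7) from one leap year to the next four years later (or differs when a century non-leap intervenes).
Leap-day weekdays: 1956:Wed 1960:Mon 1964:Sat 1968:Thu 1972:Tue 1976:Sun 1980:Fri✓ 1984:Wed 1988:Mon 1992:Sat 1996:Thu 2000:Tue 2004:Sun 2008:Fri✓
Friday: 1980, 2008 → 2.

2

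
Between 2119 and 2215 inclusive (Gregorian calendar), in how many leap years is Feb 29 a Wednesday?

4

Leap years in 2119–2215: 23 of them.
Feb 29 weekday advances by 5 (mod 7) from one leap year to the next four years later (or differs when a century non-leap intervenes).
Leap-day weekdays: 2120:Thu 2124:Tue 2128:Sun 2132:Fri 2136:Wed✓ 2140:Mon 2144:Sat 2148:Thu 2152:Tue 2156:Sun 2160:Fri 2164:Wed✓ 2168:Mon 2172:Sat 2176:Thu 2180:Tue 2184:Sun 2188:Fri 2192:Wed✓ 2196:Mon 2204:Wed✓ 2208:Mon 2212:Sat
Wednesday: 2136, 2164, 2192, 2204 → 4.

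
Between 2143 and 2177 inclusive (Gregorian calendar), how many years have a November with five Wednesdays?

November has 30 days; it has five Wednesdays when Wednesday falls among the first (month-length − 28) days — i.e. when November 1 is one of Wednesday/Tuesday.
November 1 by year: 2143:Fri 2144:Sun 2145:Mon 2146:Tue✓ 2147:Wed✓ 2148:Fri 2149:Sat 2150:Sun 2151:Mon 2152:Wed✓ 2153:Thu 2154:Fri 2155:Sat 2156:Mon 2157:Tue✓ …(5 more)… 2163:Tue✓ 2164:Thu 2165:Fri 2166:Sat 2167:Sun 2168:Tue✓ 2169:Wed✓ 2170:Thu 2171:Fri 2172:Sun 2173:Mon 2174:Tue✓ 2175:Wed✓ 2176:Fri 2177:Sat
Years with five Wednesdays: 2146, 2147, 2152, 2157, 2158, 2163, 2168, 2169, 2174, 2175 → 10.

10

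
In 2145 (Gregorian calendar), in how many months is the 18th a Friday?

Check the 18th of each month of 2145: Jan 18: Mon, Feb 18: Thu, Mar 18: Thu, Apr 18: Sun, May 18: Tue, Jun 18: Fri, Jul 18: Sun, Aug 18: Wed, Sep 18: Sat, Oct 18: Mon, Nov 18: Thu, Dec 18: Sat.
Friday occurs in June — 1 month.

1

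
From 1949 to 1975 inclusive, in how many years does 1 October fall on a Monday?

4

Track 1 October's weekday year by year (advancing +1, or +2 across a Feb 29):
  1949: Sat  1950: Sun (+1)  1951: Mon (+1) ✓  1952: Wed (+2)  1953: Thu (+1)
  1954: Fri (+1)  1955: Sat (+1)  1956: Mon (+2) ✓  1957: Tue (+1)  1958: Wed (+1)
  1959: Thu (+1)  1960: Sat (+2)  1961: Sun (+1)  1962: Mon (+1) ✓  1963: Tue (+1)
  1964: Thu (+2)  1965: Fri (+1)  1966: Sat (+1)  1967: Sun (+1)  1968: Tue (+2)
  1969: Wed (+1)  1970: Thu (+1)  1971: Fri (+1)  1972: Sun (+2)  1973: Mon (+1) ✓
  1974: Tue (+1)  1975: Wed (+1)
Monday years: 1951, 1956, 1962, 1973 — 4 in total.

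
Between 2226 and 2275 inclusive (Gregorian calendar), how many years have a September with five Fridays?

14

September has 30 days; it has five Fridays when Friday falls among the first (month-length − 28) days — i.e. when September 1 is one of Friday/Thursday.
September 1 by year: 2226:Fri✓ 2227:Sat 2228:Mon 2229:Tue 2230:Wed 2231:Thu✓ 2232:Sat 2233:Sun 2234:Mon 2235:Tue 2236:Thu✓ 2237:Fri✓ 2238:Sat 2239:Sun 2240:Tue …(20 more)… 2261:Sun 2262:Mon 2263:Tue 2264:Thu✓ 2265:Fri✓ 2266:Sat 2267:Sun 2268:Tue 2269:Wed 2270:Thu✓ 2271:Fri✓ 2272:Sun 2273:Mon 2274:Tue 2275:Wed
Years with five Fridays: 2226, 2231, 2236, 2237, 2242, 2243, 2248, 2253, 2254, 2259, 2264, 2265, 2270, 2271 → 14.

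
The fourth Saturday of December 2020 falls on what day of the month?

26

December 1, 2020 is a Tuesday, so the first Saturday is the 5th.
The fourth Saturday is 5 + 21 = 26.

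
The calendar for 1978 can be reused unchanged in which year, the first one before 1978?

Two years share a calendar iff Jan 1 falls on the same weekday and both are leap or both are common. 1978: Jan 1 is Sunday, common year.
1977: Jan 1 Saturday, common
1976: Jan 1 Thursday, leap
1975: Jan 1 Wednesday, common
1974: Jan 1 Tuesday, common
1973: Jan 1 Monday, common
1972: Jan 1 Saturday, leap
1971: Jan 1 Friday, common
1970: Jan 1 Thursday, common
1969: Jan 1 Wednesday, common
1968: Jan 1 Monday, leap
1967: Jan 1 Sunday, common
1967 matches on both conditions.

1967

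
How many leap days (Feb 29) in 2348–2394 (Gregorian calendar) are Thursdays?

Leap years in 2348–2394: 12 of them.
Feb 29 weekday advances by 5 (mod 7) from one leap year to the next four years later (or differs when a century non-leap intervenes).
Leap-day weekdays: 2348:Sun 2352:Fri 2356:Wed 2360:Mon 2364:Sat 2368:Thu✓ 2372:Tue 2376:Sun 2380:Fri 2384:Wed 2388:Mon 2392:Sat
Thursday: 2368 → 1.

1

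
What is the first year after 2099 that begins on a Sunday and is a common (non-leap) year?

Jan 1 advances by 2 weekdays after a leap year and by 1 after a common year.
2099: Jan 1 is Thursday.
2100: Friday
2101: Saturday
2102: Sunday
2102 begins on a Sunday and is a common year.

2102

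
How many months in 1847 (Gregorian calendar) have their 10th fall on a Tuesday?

1

Check the 10th of each month of 1847: Jan 10: Sun, Feb 10: Wed, Mar 10: Wed, Apr 10: Sat, May 10: Mon, Jun 10: Thu, Jul 10: Sat, Aug 10: Tue, Sep 10: Fri, Oct 10: Sun, Nov 10: Wed, Dec 10: Fri.
Tuesday occurs in August — 1 month.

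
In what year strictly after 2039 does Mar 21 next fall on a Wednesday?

From one year to the next, a fixed date's weekday advances by 1, or by 2 when a Feb 29 lies between the two dates.
2039: March 21 is Monday.
2040: Wednesday (+2)
Mar 21 falls on a Wednesday in 2040.

2040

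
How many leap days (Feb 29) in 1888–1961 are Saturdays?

Leap years in 1888–1961: 18 of them.
Feb 29 weekday advances by 5 (mod 7) from one leap year to the next four years later (or differs when a century non-leap intervenes).
Leap-day weekdays: 1888:Wed 1892:Mon 1896:Sat✓ 1904:Mon 1908:Sat✓ 1912:Thu 1916:Tue 1920:Sun 1924:Fri 1928:Wed 1932:Mon 1936:Sat✓ 1940:Thu 1944:Tue 1948:Sun 1952:Fri 1956:Wed 1960:Mon
Saturday: 1896, 1908, 1936 → 3.

3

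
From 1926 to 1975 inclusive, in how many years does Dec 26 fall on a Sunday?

7

Track Dec 26's weekday year by year (advancing +1, or +2 across a Feb 29):
  1926: Sun ✓  1927: Mon (+1)  1928: Wed (+2)  1929: Thu (+1)  1930: Fri (+1)
  1931: Sat (+1)  1932: Mon (+2)  1933: Tue (+1)  1934: Wed (+1)  1935: Thu (+1)
  1936: Sat (+2)  1937: Sun (+1) ✓  1938: Mon (+1)  1939: Tue (+1)  … (22 more years) …
  1962: Wed (+1)  1963: Thu (+1)  1964: Sat (+2)  1965: Sun (+1) ✓  1966: Mon (+1)
  1967: Tue (+1)  1968: Thu (+2)  1969: Fri (+1)  1970: Sat (+1)  1971: Sun (+1) ✓
  1972: Tue (+2)  1973: Wed (+1)  1974: Thu (+1)  1975: Fri (+1)
Sunday years: 1926, 1937, 1943, 1948, 1954, 1965, 1971 — 7 in total.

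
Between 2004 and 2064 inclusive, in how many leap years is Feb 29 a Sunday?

Leap years in 2004–2064: 16 of them.
Feb 29 weekday advances by 5 (mod 7) from one leap year to the next four years later (or differs when a century non-leap intervenes).
Leap-day weekdays: 2004:Sun✓ 2008:Fri 2012:Wed 2016:Mon 2020:Sat 2024:Thu 2028:Tue 2032:Sun✓ 2036:Fri 2040:Wed 2044:Mon 2048:Sat 2052:Thu 2056:Tue 2060:Sun✓ 2064:Fri
Sunday: 2004, 2032, 2060 → 3.

3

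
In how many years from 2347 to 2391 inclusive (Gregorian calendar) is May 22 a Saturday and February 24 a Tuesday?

Check each year's weekday for May 22 and February 24:
  2347: Thu/Mon  2348: Sat/Tue ✓  2349: Sun/Thu  2350: Mon/Fri  2351: Tue/Sat  2352: Thu/Sun  2353: Fri/Tue  2354: Sat/Wed  2355: Sun/Thu  2356: Tue/Fri  2357: Wed/Sun  2358: Thu/Mon  2359: Fri/Tue  2360: Sun/Wed  …(17 more)…  2378: Mon/Fri  2379: Tue/Sat  2380: Thu/Sun  2381: Fri/Tue  2382: Sat/Wed  2383: Sun/Thu  2384: Tue/Fri  2385: Wed/Sun  2386: Thu/Mon  2387: Fri/Tue  2388: Sun/Wed  2389: Mon/Fri  2390: Tue/Sat  2391: Wed/Sun
Both conditions hold in: 2348, 2376 — 2.

2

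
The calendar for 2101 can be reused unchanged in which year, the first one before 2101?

2095

Two years share a calendar iff Jan 1 falls on the same weekday and both are leap or both are common. 2101: Jan 1 is Saturday, common year.
2100: Jan 1 Friday, common
2099: Jan 1 Thursday, common
2098: Jan 1 Wednesday, common
2097: Jan 1 Tuesday, common
2096: Jan 1 Sunday, leap
2095: Jan 1 Saturday, common
2095 matches on both conditions.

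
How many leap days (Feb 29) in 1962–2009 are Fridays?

2

Leap years in 1962–2009: 12 of them.
Feb 29 weekday advances by 5 (mod 7) from one leap year to the next four years later (or differs when a century non-leap intervenes).
Leap-day weekdays: 1964:Sat 1968:Thu 1972:Tue 1976:Sun 1980:Fri✓ 1984:Wed 1988:Mon 1992:Sat 1996:Thu 2000:Tue 2004:Sun 2008:Fri✓
Friday: 1980, 2008 → 2.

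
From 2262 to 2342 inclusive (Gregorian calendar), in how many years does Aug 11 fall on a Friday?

12

Track Aug 11's weekday year by year (advancing +1, or +2 across a Feb 29):
  2262: Mon  2263: Tue (+1)  2264: Thu (+2)  2265: Fri (+1) ✓  2266: Sat (+1)
  2267: Sun (+1)  2268: Tue (+2)  2269: Wed (+1)  2270: Thu (+1)  2271: Fri (+1) ✓
  2272: Sun (+2)  2273: Mon (+1)  2274: Tue (+1)  2275: Wed (+1)  … (53 more years) …
  2329: Sun (+1)  2330: Mon (+1)  2331: Tue (+1)  2332: Thu (+2)  2333: Fri (+1) ✓
  2334: Sat (+1)  2335: Sun (+1)  2336: Tue (+2)  2337: Wed (+1)  2338: Thu (+1)
  2339: Fri (+1) ✓  2340: Sun (+2)  2341: Mon (+1)  2342: Tue (+1)
Friday years: 2265, 2271, 2276, 2282, 2293, 2299, 2305, 2311, 2316, 2322, 2333, 2339 — 12 in total.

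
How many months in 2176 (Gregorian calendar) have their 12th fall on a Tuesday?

Check the 12th of each month of 2176: Jan 12: Fri, Feb 12: Mon, Mar 12: Tue, Apr 12: Fri, May 12: Sun, Jun 12: Wed, Jul 12: Fri, Aug 12: Mon, Sep 12: Thu, Oct 12: Sat, Nov 12: Tue, Dec 12: Thu.
Tuesday occurs in March, November — 2 months.

2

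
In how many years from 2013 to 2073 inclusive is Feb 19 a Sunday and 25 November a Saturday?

Check each year's weekday for Feb 19 and 25 November:
  2013: Tue/Mon  2014: Wed/Tue  2015: Thu/Wed  2016: Fri/Fri  2017: Sun/Sat ✓  2018: Mon/Sun  2019: Tue/Mon  2020: Wed/Wed  2021: Fri/Thu  2022: Sat/Fri  2023: Sun/Sat ✓  2024: Mon/Mon  2025: Wed/Tue  2026: Thu/Wed  …(33 more)…  2060: Thu/Thu  2061: Sat/Fri  2062: Sun/Sat ✓  2063: Mon/Sun  2064: Tue/Tue  2065: Thu/Wed  2066: Fri/Thu  2067: Sat/Fri  2068: Sun/Sun  2069: Tue/Mon  2070: Wed/Tue  2071: Thu/Wed  2072: Fri/Fri  2073: Sun/Sat ✓
Both conditions hold in: 2017, 2023, 2034, 2045, 2051, 2062, 2073 — 7.

7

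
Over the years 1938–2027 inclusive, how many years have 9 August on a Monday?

13

Track 9 August's weekday year by year (advancing +1, or +2 across a Feb 29):
  1938: Tue  1939: Wed (+1)  1940: Fri (+2)  1941: Sat (+1)  1942: Sun (+1)
  1943: Mon (+1) ✓  1944: Wed (+2)  1945: Thu (+1)  1946: Fri (+1)  1947: Sat (+1)
  1948: Mon (+2) ✓  1949: Tue (+1)  1950: Wed (+1)  1951: Thu (+1)  … (62 more years) …
  2014: Sat (+1)  2015: Sun (+1)  2016: Tue (+2)  2017: Wed (+1)  2018: Thu (+1)
  2019: Fri (+1)  2020: Sun (+2)  2021: Mon (+1) ✓  2022: Tue (+1)  2023: Wed (+1)
  2024: Fri (+2)  2025: Sat (+1)  2026: Sun (+1)  2027: Mon (+1) ✓
Monday years: 1943, 1948, 1954, 1965, 1971, 1976, 1982, 1993, 1999, 2004, 2010, 2021, 2027 — 13 in total.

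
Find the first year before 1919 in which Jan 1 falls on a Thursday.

Jan 1 advances by 2 weekdays after a leap year and by 1 after a common year.
1919: Jan 1 is Wednesday.
1918: Tuesday
1917: Monday
1916: Saturday (leap)
1915: Friday
1914: Thursday
1914 begins on a Thursday

1914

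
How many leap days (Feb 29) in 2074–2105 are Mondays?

Leap years in 2074–2105: 7 of them.
Feb 29 weekday advances by 5 (mod 7) from one leap year to the next four years later (or differs when a century non-leap intervenes).
Leap-day weekdays: 2076:Sat 2080:Thu 2084:Tue 2088:Sun 2092:Fri 2096:Wed 2104:Fri
Monday: none → 0.

0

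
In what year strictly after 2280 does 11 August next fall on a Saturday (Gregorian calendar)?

2283

From one year to the next, a fixed date's weekday advances by 1, or by 2 when a Feb 29 lies between the two dates.
2280: August 11 is Wednesday.
2281: Thursday (+1)
2282: Friday (+1)
2283: Saturday (+1)
11 August falls on a Saturday in 2283.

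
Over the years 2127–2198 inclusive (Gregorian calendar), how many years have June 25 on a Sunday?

Track June 25's weekday year by year (advancing +1, or +2 across a Feb 29):
  2127: Wed  2128: Fri (+2)  2129: Sat (+1)  2130: Sun (+1) ✓  2131: Mon (+1)
  2132: Wed (+2)  2133: Thu (+1)  2134: Fri (+1)  2135: Sat (+1)  2136: Mon (+2)
  2137: Tue (+1)  2138: Wed (+1)  2139: Thu (+1)  2140: Sat (+2)  … (44 more years) …
  2185: Sat (+1)  2186: Sun (+1) ✓  2187: Mon (+1)  2188: Wed (+2)  2189: Thu (+1)
  2190: Fri (+1)  2191: Sat (+1)  2192: Mon (+2)  2193: Tue (+1)  2194: Wed (+1)
  2195: Thu (+1)  2196: Sat (+2)  2197: Sun (+1) ✓  2198: Mon (+1)
Sunday years: 2130, 2141, 2147, 2152, 2158, 2169, 2175, 2180, 2186, 2197 — 10 in total.

10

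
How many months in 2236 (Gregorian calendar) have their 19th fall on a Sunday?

1

Check the 19th of each month of 2236: Jan 19: Tue, Feb 19: Fri, Mar 19: Sat, Apr 19: Tue, May 19: Thu, Jun 19: Sun, Jul 19: Tue, Aug 19: Fri, Sep 19: Mon, Oct 19: Wed, Nov 19: Sat, Dec 19: Mon.
Sunday occurs in June — 1 month.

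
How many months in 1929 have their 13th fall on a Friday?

Check the 13th of each month of 1929: Jan 13: Sun, Feb 13: Wed, Mar 13: Wed, Apr 13: Sat, May 13: Mon, Jun 13: Thu, Jul 13: Sat, Aug 13: Tue, Sep 13: Fri, Oct 13: Sun, Nov 13: Wed, Dec 13: Fri.
Friday occurs in September, December — 2 months.

2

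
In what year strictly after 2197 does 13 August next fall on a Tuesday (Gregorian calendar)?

2199

From one year to the next, a fixed date's weekday advances by 1, or by 2 when a Feb 29 lies between the two dates.
2197: August 13 is Sunday.
2198: Monday (+1)
2199: Tuesday (+1)
13 August falls on a Tuesday in 2199.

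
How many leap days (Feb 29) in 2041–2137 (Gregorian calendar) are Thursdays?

Leap years in 2041–2137: 23 of them.
Feb 29 weekday advances by 5 (mod 7) from one leap year to the next four years later (or differs when a century non-leap intervenes).
Leap-day weekdays: 2044:Mon 2048:Sat 2052:Thu✓ 2056:Tue 2060:Sun 2064:Fri 2068:Wed 2072:Mon 2076:Sat 2080:Thu✓ 2084:Tue 2088:Sun 2092:Fri 2096:Wed 2104:Fri 2108:Wed 2112:Mon 2116:Sat 2120:Thu✓ 2124:Tue 2128:Sun 2132:Fri 2136:Wed
Thursday: 2052, 2080, 2120 → 3.

3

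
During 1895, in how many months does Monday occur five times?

4

A month of length L has five Mondays iff its first Monday is on day ≤ L−28 (so day 1–3 in a 31-day month, 1–2 in a 30-day month, day 1 in a leap February).
Checking each month of 1895: Jan starts Tue (31d); Feb starts Fri (28d); Mar starts Fri (31d); Apr starts Mon (30d) ✓; May starts Wed (31d); Jun starts Sat (30d); Jul starts Mon (31d) ✓; Aug starts Thu (31d); Sep starts Sun (30d) ✓; Oct starts Tue (31d); Nov starts Fri (30d); Dec starts Sun (31d) ✓.
Five-Monday months: April, July, September, December → 4.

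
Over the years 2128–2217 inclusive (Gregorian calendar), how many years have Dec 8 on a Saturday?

Track Dec 8's weekday year by year (advancing +1, or +2 across a Feb 29):
  2128: Wed  2129: Thu (+1)  2130: Fri (+1)  2131: Sat (+1) ✓  2132: Mon (+2)
  2133: Tue (+1)  2134: Wed (+1)  2135: Thu (+1)  2136: Sat (+2) ✓  2137: Sun (+1)
  2138: Mon (+1)  2139: Tue (+1)  2140: Thu (+2)  2141: Fri (+1)  … (62 more years) …
  2204: Sat (+2) ✓  2205: Sun (+1)  2206: Mon (+1)  2207: Tue (+1)  2208: Thu (+2)
  2209: Fri (+1)  2210: Sat (+1) ✓  2211: Sun (+1)  2212: Tue (+2)  2213: Wed (+1)
  2214: Thu (+1)  2215: Fri (+1)  2216: Sun (+2)  2217: Mon (+1)
Saturday years: 2131, 2136, 2142, 2153, 2159, 2164, 2170, 2181, 2187, 2192, 2198, 2204, 2210 — 13 in total.

13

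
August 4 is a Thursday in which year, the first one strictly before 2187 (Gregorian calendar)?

2185

From one year to the next, a fixed date's weekday advances by 1, or by 2 when a Feb 29 lies between the two dates.
2187: August 4 is Saturday.
2186: Friday (−1)
2185: Thursday (−1)
August 4 falls on a Thursday in 2185.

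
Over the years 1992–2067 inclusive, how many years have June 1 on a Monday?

11

Track June 1's weekday year by year (advancing +1, or +2 across a Feb 29):
  1992: Mon ✓  1993: Tue (+1)  1994: Wed (+1)  1995: Thu (+1)  1996: Sat (+2)
  1997: Sun (+1)  1998: Mon (+1) ✓  1999: Tue (+1)  2000: Thu (+2)  2001: Fri (+1)
  2002: Sat (+1)  2003: Sun (+1)  2004: Tue (+2)  2005: Wed (+1)  … (48 more years) …
  2054: Mon (+1) ✓  2055: Tue (+1)  2056: Thu (+2)  2057: Fri (+1)  2058: Sat (+1)
  2059: Sun (+1)  2060: Tue (+2)  2061: Wed (+1)  2062: Thu (+1)  2063: Fri (+1)
  2064: Sun (+2)  2065: Mon (+1) ✓  2066: Tue (+1)  2067: Wed (+1)
Monday years: 1992, 1998, 2009, 2015, 2020, 2026, 2037, 2043, 2048, 2054, 2065 — 11 in total.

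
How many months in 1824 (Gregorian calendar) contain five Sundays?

A month of length L has five Sundays iff its first Sunday is on day ≤ L−28 (so day 1–3 in a 31-day month, 1–2 in a 30-day month, day 1 in a leap February).
Checking each month of 1824: Jan starts Thu (31d); Feb starts Sun (29d) ✓; Mar starts Mon (31d); Apr starts Thu (30d); May starts Sat (31d) ✓; Jun starts Tue (30d); Jul starts Thu (31d); Aug starts Sun (31d) ✓; Sep starts Wed (30d); Oct starts Fri (31d) ✓; Nov starts Mon (30d); Dec starts Wed (31d).
Five-Sunday months: February, May, August, October → 4.

4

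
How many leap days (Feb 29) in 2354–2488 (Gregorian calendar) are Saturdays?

Leap years in 2354–2488: 34 of them.
Feb 29 weekday advances by 5 (mod 7) from one leap year to the next four years later (or differs when a century non-leap intervenes).
Leap-day weekdays: 2356:Wed 2360:Mon 2364:Sat✓ 2368:Thu 2372:Tue 2376:Sun 2380:Fri 2384:Wed 2388:Mon 2392:Sat✓ 2396:Thu 2400:Tue 2404:Sun …(8 more)… 2440:Wed 2444:Mon 2448:Sat✓ 2452:Thu 2456:Tue 2460:Sun 2464:Fri 2468:Wed 2472:Mon 2476:Sat✓ 2480:Thu 2484:Tue 2488:Sun
Saturday: 2364, 2392, 2420, 2448, 2476 → 5.

5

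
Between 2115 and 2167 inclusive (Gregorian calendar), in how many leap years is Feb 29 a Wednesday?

Leap years in 2115–2167: 13 of them.
Feb 29 weekday advances by 5 (mod 7) from one leap year to the next four years later (or differs when a century non-leap intervenes).
Leap-day weekdays: 2116:Sat 2120:Thu 2124:Tue 2128:Sun 2132:Fri 2136:Wed✓ 2140:Mon 2144:Sat 2148:Thu 2152:Tue 2156:Sun 2160:Fri 2164:Wed✓
Wednesday: 2136, 2164 → 2.

2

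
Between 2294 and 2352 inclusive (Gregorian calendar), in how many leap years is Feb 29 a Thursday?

2

Leap years in 2294–2352: 14 of them.
Feb 29 weekday advances by 5 (mod 7) from one leap year to the next four years later (or differs when a century non-leap intervenes).
Leap-day weekdays: 2296:Sat 2304:Mon 2308:Sat 2312:Thu✓ 2316:Tue 2320:Sun 2324:Fri 2328:Wed 2332:Mon 2336:Sat 2340:Thu✓ 2344:Tue 2348:Sun 2352:Fri
Thursday: 2312, 2340 → 2.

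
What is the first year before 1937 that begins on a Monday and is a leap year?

Jan 1 advances by 2 weekdays after a leap year and by 1 after a common year.
1937: Jan 1 is Friday.
1936: Wednesday (leap)
1935: Tuesday
1934: Monday
1933: Sunday
1932: Friday (leap)
1931: Thursday
1930: Wednesday
1929: Tuesday
1928: Sunday (leap)
1927: Saturday
1926: Friday
1925: Thursday
1924: Tuesday (leap)
1923: Monday
1922: Sunday
1921: Saturday
1920: Thursday (leap)
1919: Wednesday
1918: Tuesday
1917: Monday
1916: Saturday (leap)
1915: Friday
1914: Thursday
1913: Wednesday
1912: Monday (leap)
1912 begins on a Monday and is a leap year.

1912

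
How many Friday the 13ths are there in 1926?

Check the 13th of each month of 1926: Jan 13: Wed, Feb 13: Sat, Mar 13: Sat, Apr 13: Tue, May 13: Thu, Jun 13: Sun, Jul 13: Tue, Aug 13: Fri, Sep 13: Mon, Oct 13: Wed, Nov 13: Sat, Dec 13: Mon.
Friday occurs in August — 1 month.

1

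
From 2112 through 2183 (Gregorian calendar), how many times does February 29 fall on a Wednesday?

Leap years in 2112–2183: 18 of them.
Feb 29 weekday advances by 5 (mod 7) from one leap year to the next four years later (or differs when a century non-leap intervenes).
Leap-day weekdays: 2112:Mon 2116:Sat 2120:Thu 2124:Tue 2128:Sun 2132:Fri 2136:Wed✓ 2140:Mon 2144:Sat 2148:Thu 2152:Tue 2156:Sun 2160:Fri 2164:Wed✓ 2168:Mon 2172:Sat 2176:Thu 2180:Tue
Wednesday: 2136, 2164 → 2.

2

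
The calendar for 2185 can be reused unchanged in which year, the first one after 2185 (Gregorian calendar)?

Two years share a calendar iff Jan 1 falls on the same weekday and both are leap or both are common. 2185: Jan 1 is Saturday, common year.
2186: Jan 1 Sunday, common
2187: Jan 1 Monday, common
2188: Jan 1 Tuesday, leap
2189: Jan 1 Thursday, common
2190: Jan 1 Friday, common
2191: Jan 1 Saturday, common
2191 matches on both conditions.

2191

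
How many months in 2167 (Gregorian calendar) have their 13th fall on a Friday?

3

Check the 13th of each month of 2167: Jan 13: Tue, Feb 13: Fri, Mar 13: Fri, Apr 13: Mon, May 13: Wed, Jun 13: Sat, Jul 13: Mon, Aug 13: Thu, Sep 13: Sun, Oct 13: Tue, Nov 13: Fri, Dec 13: Sun.
Friday occurs in February, March, November — 3 months.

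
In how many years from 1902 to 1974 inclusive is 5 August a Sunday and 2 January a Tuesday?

Check each year's weekday for 5 August and 2 January:
  1902: Tue/Thu  1903: Wed/Fri  1904: Fri/Sat  1905: Sat/Mon  1906: Sun/Tue ✓  1907: Mon/Wed  1908: Wed/Thu  1909: Thu/Sat  1910: Fri/Sun  1911: Sat/Mon  1912: Mon/Tue  1913: Tue/Thu  1914: Wed/Fri  1915: Thu/Sat  …(45 more)…  1961: Sat/Mon  1962: Sun/Tue ✓  1963: Mon/Wed  1964: Wed/Thu  1965: Thu/Sat  1966: Fri/Sun  1967: Sat/Mon  1968: Mon/Tue  1969: Tue/Thu  1970: Wed/Fri  1971: Thu/Sat  1972: Sat/Sun  1973: Sun/Tue ✓  1974: Mon/Wed
Both conditions hold in: 1906, 1917, 1923, 1934, 1945, 1951, 1962, 1973 — 8.

8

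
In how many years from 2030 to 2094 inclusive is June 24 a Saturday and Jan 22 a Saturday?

2

Check each year's weekday for June 24 and Jan 22:
  2030: Mon/Tue  2031: Tue/Wed  2032: Thu/Thu  2033: Fri/Sat  2034: Sat/Sun  2035: Sun/Mon  2036: Tue/Tue  2037: Wed/Thu  2038: Thu/Fri  2039: Fri/Sat  2040: Sun/Sun  2041: Mon/Tue  2042: Tue/Wed  2043: Wed/Thu  …(37 more)…  2081: Tue/Wed  2082: Wed/Thu  2083: Thu/Fri  2084: Sat/Sat ✓  2085: Sun/Mon  2086: Mon/Tue  2087: Tue/Wed  2088: Thu/Thu  2089: Fri/Sat  2090: Sat/Sun  2091: Sun/Mon  2092: Tue/Tue  2093: Wed/Thu  2094: Thu/Fri
Both conditions hold in: 2056, 2084 — 2.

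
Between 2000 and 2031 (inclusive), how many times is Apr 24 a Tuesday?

Track Apr 24's weekday year by year (advancing +1, or +2 across a Feb 29):
  2000: Mon  2001: Tue (+1) ✓  2002: Wed (+1)  2003: Thu (+1)  2004: Sat (+2)
  2005: Sun (+1)  2006: Mon (+1)  2007: Tue (+1) ✓  2008: Thu (+2)  2009: Fri (+1)
  2010: Sat (+1)  2011: Sun (+1)  2012: Tue (+2) ✓  2013: Wed (+1)  … (4 more years) …
  2018: Tue (+1) ✓  2019: Wed (+1)  2020: Fri (+2)  2021: Sat (+1)  2022: Sun (+1)
  2023: Mon (+1)  2024: Wed (+2)  2025: Thu (+1)  2026: Fri (+1)  2027: Sat (+1)
  2028: Mon (+2)  2029: Tue (+1) ✓  2030: Wed (+1)  2031: Thu (+1)
Tuesday years: 2001, 2007, 2012, 2018, 2029 — 5 in total.

5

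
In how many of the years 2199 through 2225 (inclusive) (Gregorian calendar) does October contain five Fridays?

October has 31 days; it has five Fridays when Friday falls among the first (month-length − 28) days — i.e. when October 1 is one of Friday/Thursday/Wednesday.
October 1 by year: 2199:Tue 2200:Wed✓ 2201:Thu✓ 2202:Fri✓ 2203:Sat 2204:Mon 2205:Tue 2206:Wed✓ 2207:Thu✓ 2208:Sat 2209:Sun 2210:Mon 2211:Tue 2212:Thu✓ 2213:Fri✓ 2214:Sat 2215:Sun 2216:Tue 2217:Wed✓ 2218:Thu✓ 2219:Fri✓ 2220:Sun 2221:Mon 2222:Tue 2223:Wed✓ 2224:Fri✓ 2225:Sat
Years with five Fridays: 2200, 2201, 2202, 2206, 2207, 2212, 2213, 2217, 2218, 2219, 2223, 2224 → 12.

12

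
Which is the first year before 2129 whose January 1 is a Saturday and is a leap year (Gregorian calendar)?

Jan 1 advances by 2 weekdays after a leap year and by 1 after a common year.
2129: Jan 1 is Saturday.
2128: Thursday (leap)
2127: Wednesday
2126: Tuesday
2125: Monday
2124: Saturday (leap)
2124 begins on a Saturday and is a leap year.

2124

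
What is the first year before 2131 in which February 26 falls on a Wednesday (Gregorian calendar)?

From one year to the next, a fixed date's weekday advances by 1, or by 2 when a Feb 29 lies between the two dates.
2131: February 26 is Monday.
2130: Sunday (−1)
2129: Saturday (−1)
2128: Thursday (−2)
2127: Wednesday (−1)
February 26 falls on a Wednesday in 2127.

2127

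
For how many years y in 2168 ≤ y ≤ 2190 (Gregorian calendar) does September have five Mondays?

6

September has 30 days; it has five Mondays when Monday falls among the first (month-length − 28) days — i.e. when September 1 is one of Monday/Sunday.
September 1 by year: 2168:Thu 2169:Fri 2170:Sat 2171:Sun✓ 2172:Tue 2173:Wed 2174:Thu 2175:Fri 2176:Sun✓ 2177:Mon✓ 2178:Tue 2179:Wed 2180:Fri 2181:Sat 2182:Sun✓ 2183:Mon✓ 2184:Wed 2185:Thu 2186:Fri 2187:Sat 2188:Mon✓ 2189:Tue 2190:Wed
Years with five Mondays: 2171, 2176, 2177, 2182, 2183, 2188 → 6.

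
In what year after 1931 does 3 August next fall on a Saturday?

From one year to the next, a fixed date's weekday advances by 1, or by 2 when a Feb 29 lies between the two dates.
1931: August 3 is Monday.
1932: Wednesday (+2)
1933: Thursday (+1)
1934: Friday (+1)
1935: Saturday (+1)
3 August falls on a Saturday in 1935.

1935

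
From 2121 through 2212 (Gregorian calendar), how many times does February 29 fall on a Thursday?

2

Leap years in 2121–2212: 22 of them.
Feb 29 weekday advances by 5 (mod 7) from one leap year to the next four years later (or differs when a century non-leap intervenes).
Leap-day weekdays: 2124:Tue 2128:Sun 2132:Fri 2136:Wed 2140:Mon 2144:Sat 2148:Thu✓ 2152:Tue 2156:Sun 2160:Fri 2164:Wed 2168:Mon 2172:Sat 2176:Thu✓ 2180:Tue 2184:Sun 2188:Fri 2192:Wed 2196:Mon 2204:Wed 2208:Mon 2212:Sat
Thursday: 2148, 2176 → 2.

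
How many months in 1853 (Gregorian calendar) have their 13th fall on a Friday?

1

Check the 13th of each month of 1853: Jan 13: Thu, Feb 13: Sun, Mar 13: Sun, Apr 13: Wed, May 13: Fri, Jun 13: Mon, Jul 13: Wed, Aug 13: Sat, Sep 13: Tue, Oct 13: Thu, Nov 13: Sun, Dec 13: Tue.
Friday occurs in May — 1 month.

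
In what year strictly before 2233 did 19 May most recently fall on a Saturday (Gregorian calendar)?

From one year to the next, a fixed date's weekday advances by 1, or by 2 when a Feb 29 lies between the two dates.
2233: May 19 is Sunday.
2232: Saturday (−1)
19 May falls on a Saturday in 2232.

2232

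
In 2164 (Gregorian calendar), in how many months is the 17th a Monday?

Check the 17th of each month of 2164: Jan 17: Tue, Feb 17: Fri, Mar 17: Sat, Apr 17: Tue, May 17: Thu, Jun 17: Sun, Jul 17: Tue, Aug 17: Fri, Sep 17: Mon, Oct 17: Wed, Nov 17: Sat, Dec 17: Mon.
Monday occurs in September, December — 2 months.

2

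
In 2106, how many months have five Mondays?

4

A month of length L has five Mondays iff its first Monday is on day ≤ L−28 (so day 1–3 in a 31-day month, 1–2 in a 30-day month, day 1 in a leap February).
Checking each month of 2106: Jan starts Fri (31d); Feb starts Mon (28d); Mar starts Mon (31d) ✓; Apr starts Thu (30d); May starts Sat (31d) ✓; Jun starts Tue (30d); Jul starts Thu (31d); Aug starts Sun (31d) ✓; Sep starts Wed (30d); Oct starts Fri (31d); Nov starts Mon (30d) ✓; Dec starts Wed (31d).
Five-Monday months: March, May, August, November → 4.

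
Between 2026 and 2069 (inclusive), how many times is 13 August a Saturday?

Track 13 August's weekday year by year (advancing +1, or +2 across a Feb 29):
  2026: Thu  2027: Fri (+1)  2028: Sun (+2)  2029: Mon (+1)  2030: Tue (+1)
  2031: Wed (+1)  2032: Fri (+2)  2033: Sat (+1) ✓  2034: Sun (+1)  2035: Mon (+1)
  2036: Wed (+2)  2037: Thu (+1)  2038: Fri (+1)  2039: Sat (+1) ✓  … (16 more years) …
  2056: Sun (+2)  2057: Mon (+1)  2058: Tue (+1)  2059: Wed (+1)  2060: Fri (+2)
  2061: Sat (+1) ✓  2062: Sun (+1)  2063: Mon (+1)  2064: Wed (+2)  2065: Thu (+1)
  2066: Fri (+1)  2067: Sat (+1) ✓  2068: Mon (+2)  2069: Tue (+1)
Saturday years: 2033, 2039, 2044, 2050, 2061, 2067 — 6 in total.

6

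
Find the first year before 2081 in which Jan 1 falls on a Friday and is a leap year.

2072

Jan 1 advances by 2 weekdays after a leap year and by 1 after a common year.
2081: Jan 1 is Wednesday.
2080: Monday (leap)
2079: Sunday
2078: Saturday
2077: Friday
2076: Wednesday (leap)
2075: Tuesday
2074: Monday
2073: Sunday
2072: Friday (leap)
2072 begins on a Friday and is a leap year.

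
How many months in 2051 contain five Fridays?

4

A month of length L has five Fridays iff its first Friday is on day ≤ L−28 (so day 1–3 in a 31-day month, 1–2 in a 30-day month, day 1 in a leap February).
Checking each month of 2051: Jan starts Sun (31d); Feb starts Wed (28d); Mar starts Wed (31d) ✓; Apr starts Sat (30d); May starts Mon (31d); Jun starts Thu (30d) ✓; Jul starts Sat (31d); Aug starts Tue (31d); Sep starts Fri (30d) ✓; Oct starts Sun (31d); Nov starts Wed (30d); Dec starts Fri (31d) ✓.
Five-Friday months: March, June, September, December → 4.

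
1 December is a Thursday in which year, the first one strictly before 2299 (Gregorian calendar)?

From one year to the next, a fixed date's weekday advances by 1, or by 2 when a Feb 29 lies between the two dates.
2299: December 1 is Friday.
2298: Thursday (−1)
1 December falls on a Thursday in 2298.

2298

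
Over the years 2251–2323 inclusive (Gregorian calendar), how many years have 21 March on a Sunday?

10

Track 21 March's weekday year by year (advancing +1, or +2 across a Feb 29):
  2251: Fri  2252: Sun (+2) ✓  2253: Mon (+1)  2254: Tue (+1)  2255: Wed (+1)
  2256: Fri (+2)  2257: Sat (+1)  2258: Sun (+1) ✓  2259: Mon (+1)  2260: Wed (+2)
  2261: Thu (+1)  2262: Fri (+1)  2263: Sat (+1)  2264: Mon (+2)  … (45 more years) …
  2310: Mon (+1)  2311: Tue (+1)  2312: Thu (+2)  2313: Fri (+1)  2314: Sat (+1)
  2315: Sun (+1) ✓  2316: Tue (+2)  2317: Wed (+1)  2318: Thu (+1)  2319: Fri (+1)
  2320: Sun (+2) ✓  2321: Mon (+1)  2322: Tue (+1)  2323: Wed (+1)
Sunday years: 2252, 2258, 2269, 2275, 2280, 2286, 2297, 2309, 2315, 2320 — 10 in total.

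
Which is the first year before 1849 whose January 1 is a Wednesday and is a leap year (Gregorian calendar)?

1840

Jan 1 advances by 2 weekdays after a leap year and by 1 after a common year.
1849: Jan 1 is Monday.
1848: Saturday (leap)
1847: Friday
1846: Thursday
1845: Wednesday
1844: Monday (leap)
1843: Sunday
1842: Saturday
1841: Friday
1840: Wednesday (leap)
1840 begins on a Wednesday and is a leap year.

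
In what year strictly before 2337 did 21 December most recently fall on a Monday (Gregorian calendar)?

From one year to the next, a fixed date's weekday advances by 1, or by 2 when a Feb 29 lies between the two dates.
2337: December 21 is Tuesday.
2336: Monday (−1)
21 December falls on a Monday in 2336.

2336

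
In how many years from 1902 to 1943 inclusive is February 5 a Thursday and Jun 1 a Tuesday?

1

Check each year's weekday for February 5 and Jun 1:
  1902: Wed/Sun  1903: Thu/Mon  1904: Fri/Wed  1905: Sun/Thu  1906: Mon/Fri  1907: Tue/Sat  1908: Wed/Mon  1909: Fri/Tue  1910: Sat/Wed  1911: Sun/Thu  1912: Mon/Sat  1913: Wed/Sun  1914: Thu/Mon  1915: Fri/Tue  …(14 more)…  1930: Wed/Sun  1931: Thu/Mon  1932: Fri/Wed  1933: Sun/Thu  1934: Mon/Fri  1935: Tue/Sat  1936: Wed/Mon  1937: Fri/Tue  1938: Sat/Wed  1939: Sun/Thu  1940: Mon/Sat  1941: Wed/Sun  1942: Thu/Mon  1943: Fri/Tue
Both conditions hold in: 1920 — 1.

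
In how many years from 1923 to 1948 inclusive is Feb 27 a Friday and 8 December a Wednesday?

Check each year's weekday for Feb 27 and 8 December:
  1923: Tue/Sat  1924: Wed/Mon  1925: Fri/Tue  1926: Sat/Wed  1927: Sun/Thu  1928: Mon/Sat  1929: Wed/Sun  1930: Thu/Mon  1931: Fri/Tue  1932: Sat/Thu  1933: Mon/Fri  1934: Tue/Sat  1935: Wed/Sun  1936: Thu/Tue  1937: Sat/Wed  1938: Sun/Thu  1939: Mon/Fri  1940: Tue/Sun  1941: Thu/Mon  1942: Fri/Tue  1943: Sat/Wed  1944: Sun/Fri  1945: Tue/Sat  1946: Wed/Sun  1947: Thu/Mon  1948: Fri/Wed ✓
Both conditions hold in: 1948 — 1.

1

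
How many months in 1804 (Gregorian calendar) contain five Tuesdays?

4

A month of length L has five Tuesdays iff its first Tuesday is on day ≤ L−28 (so day 1–3 in a 31-day month, 1–2 in a 30-day month, day 1 in a leap February).
Checking each month of 1804: Jan starts Sun (31d) ✓; Feb starts Wed (29d); Mar starts Thu (31d); Apr starts Sun (30d); May starts Tue (31d) ✓; Jun starts Fri (30d); Jul starts Sun (31d) ✓; Aug starts Wed (31d); Sep starts Sat (30d); Oct starts Mon (31d) ✓; Nov starts Thu (30d); Dec starts Sat (31d).
Five-Tuesday months: January, May, July, October → 4.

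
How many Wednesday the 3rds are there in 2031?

Check the 3rd of each month of 2031: Jan 3: Fri, Feb 3: Mon, Mar 3: Mon, Apr 3: Thu, May 3: Sat, Jun 3: Tue, Jul 3: Thu, Aug 3: Sun, Sep 3: Wed, Oct 3: Fri, Nov 3: Mon, Dec 3: Wed.
Wednesday occurs in September, December — 2 months.

2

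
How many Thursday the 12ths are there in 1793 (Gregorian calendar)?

2

Check the 12th of each month of 1793: Jan 12: Sat, Feb 12: Tue, Mar 12: Tue, Apr 12: Fri, May 12: Sun, Jun 12: Wed, Jul 12: Fri, Aug 12: Mon, Sep 12: Thu, Oct 12: Sat, Nov 12: Tue, Dec 12: Thu.
Thursday occurs in September, December — 2 months.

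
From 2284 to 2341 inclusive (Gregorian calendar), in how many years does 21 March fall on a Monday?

9

Track 21 March's weekday year by year (advancing +1, or +2 across a Feb 29):
  2284: Fri  2285: Sat (+1)  2286: Sun (+1)  2287: Mon (+1) ✓  2288: Wed (+2)
  2289: Thu (+1)  2290: Fri (+1)  2291: Sat (+1)  2292: Mon (+2) ✓  2293: Tue (+1)
  2294: Wed (+1)  2295: Thu (+1)  2296: Sat (+2)  2297: Sun (+1)  … (30 more years) …
  2328: Wed (+2)  2329: Thu (+1)  2330: Fri (+1)  2331: Sat (+1)  2332: Mon (+2) ✓
  2333: Tue (+1)  2334: Wed (+1)  2335: Thu (+1)  2336: Sat (+2)  2337: Sun (+1)
  2338: Mon (+1) ✓  2339: Tue (+1)  2340: Thu (+2)  2341: Fri (+1)
Monday years: 2287, 2292, 2298, 2304, 2310, 2321, 2327, 2332, 2338 — 9 in total.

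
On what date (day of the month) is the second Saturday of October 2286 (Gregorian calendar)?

9

October 1, 2286 is a Friday, so the first Saturday is the 2nd.
The second Saturday is 2 + 7 = 9.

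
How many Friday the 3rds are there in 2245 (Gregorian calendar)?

2

Check the 3rd of each month of 2245: Jan 3: Fri, Feb 3: Mon, Mar 3: Mon, Apr 3: Thu, May 3: Sat, Jun 3: Tue, Jul 3: Thu, Aug 3: Sun, Sep 3: Wed, Oct 3: Fri, Nov 3: Mon, Dec 3: Wed.
Friday occurs in January, October — 2 months.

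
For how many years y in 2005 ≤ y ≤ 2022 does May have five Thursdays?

May has 31 days; it has five Thursdays when Thursday falls among the first (month-length − 28) days — i.e. when May 1 is one of Thursday/Wednesday/Tuesday.
May 1 by year: 2005:Sun 2006:Mon 2007:Tue✓ 2008:Thu✓ 2009:Fri 2010:Sat 2011:Sun 2012:Tue✓ 2013:Wed✓ 2014:Thu✓ 2015:Fri 2016:Sun 2017:Mon 2018:Tue✓ 2019:Wed✓ 2020:Fri 2021:Sat 2022:Sun
Years with five Thursdays: 2007, 2008, 2012, 2013, 2014, 2018, 2019 → 7.

7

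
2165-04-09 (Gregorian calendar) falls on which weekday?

Tuesday

January 1, 2165 is a Tuesday.
April 9 is day 99 of the year, i.e. 98 days after Jan 1.
98 mod 7 = 0, so advance 0 weekdays from Tuesday: Tuesday.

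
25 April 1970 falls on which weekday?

Saturday

January 1, 1970 is a Thursday.
April 25 is day 115 of the year, i.e. 114 days after Jan 1.
114 mod 7 = 2, so advance 2 weekdays from Thursday: Saturday.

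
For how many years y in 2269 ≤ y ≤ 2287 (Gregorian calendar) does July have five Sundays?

July has 31 days; it has five Sundays when Sunday falls among the first (month-length − 28) days — i.e. when July 1 is one of Sunday/Saturday/Friday.
July 1 by year: 2269:Thu 2270:Fri✓ 2271:Sat✓ 2272:Mon 2273:Tue 2274:Wed 2275:Thu 2276:Sat✓ 2277:Sun✓ 2278:Mon 2279:Tue 2280:Thu 2281:Fri✓ 2282:Sat✓ 2283:Sun✓ 2284:Tue 2285:Wed 2286:Thu 2287:Fri✓
Years with five Sundays: 2270, 2271, 2276, 2277, 2281, 2282, 2283, 2287 → 8.

8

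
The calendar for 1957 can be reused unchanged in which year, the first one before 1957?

1946

Two years share a calendar iff Jan 1 falls on the same weekday and both are leap or both are common. 1957: Jan 1 is Tuesday, common year.
1956: Jan 1 Sunday, leap
1955: Jan 1 Saturday, common
1954: Jan 1 Friday, common
1953: Jan 1 Thursday, common
1952: Jan 1 Tuesday, leap
1951: Jan 1 Monday, common
1950: Jan 1 Sunday, common
1949: Jan 1 Saturday, common
1948: Jan 1 Thursday, leap
1947: Jan 1 Wednesday, common
1946: Jan 1 Tuesday, common
1946 matches on both conditions.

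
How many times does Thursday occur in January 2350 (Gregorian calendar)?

4

January 2350 has 31 days and begins on Sunday.
The first Thursday is January 5.
Thursdays fall on 5, 12, 19, 26 — that's 4.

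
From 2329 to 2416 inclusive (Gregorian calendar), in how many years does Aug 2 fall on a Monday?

12

Track Aug 2's weekday year by year (advancing +1, or +2 across a Feb 29):
  2329: Fri  2330: Sat (+1)  2331: Sun (+1)  2332: Tue (+2)  2333: Wed (+1)
  2334: Thu (+1)  2335: Fri (+1)  2336: Sun (+2)  2337: Mon (+1) ✓  2338: Tue (+1)
  2339: Wed (+1)  2340: Fri (+2)  2341: Sat (+1)  2342: Sun (+1)  … (60 more years) …
  2403: Sat (+1)  2404: Mon (+2) ✓  2405: Tue (+1)  2406: Wed (+1)  2407: Thu (+1)
  2408: Sat (+2)  2409: Sun (+1)  2410: Mon (+1) ✓  2411: Tue (+1)  2412: Thu (+2)
  2413: Fri (+1)  2414: Sat (+1)  2415: Sun (+1)  2416: Tue (+2)
Monday years: 2337, 2343, 2348, 2354, 2365, 2371, 2376, 2382, 2393, 2399, 2404, 2410 — 12 in total.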